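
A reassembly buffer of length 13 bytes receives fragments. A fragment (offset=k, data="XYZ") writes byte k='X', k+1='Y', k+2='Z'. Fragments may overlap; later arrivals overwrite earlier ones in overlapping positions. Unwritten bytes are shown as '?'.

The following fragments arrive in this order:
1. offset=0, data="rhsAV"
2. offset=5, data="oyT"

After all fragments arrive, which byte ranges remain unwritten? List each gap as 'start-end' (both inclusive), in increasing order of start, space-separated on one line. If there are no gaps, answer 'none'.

Answer: 8-12

Derivation:
Fragment 1: offset=0 len=5
Fragment 2: offset=5 len=3
Gaps: 8-12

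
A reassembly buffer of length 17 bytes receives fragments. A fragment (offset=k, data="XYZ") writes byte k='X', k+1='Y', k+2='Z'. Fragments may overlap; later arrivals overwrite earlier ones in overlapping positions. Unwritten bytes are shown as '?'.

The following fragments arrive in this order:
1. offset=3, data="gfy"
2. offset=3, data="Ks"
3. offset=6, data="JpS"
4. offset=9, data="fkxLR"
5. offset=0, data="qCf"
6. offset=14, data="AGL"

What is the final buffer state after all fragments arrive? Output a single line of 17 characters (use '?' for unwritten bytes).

Answer: qCfKsyJpSfkxLRAGL

Derivation:
Fragment 1: offset=3 data="gfy" -> buffer=???gfy???????????
Fragment 2: offset=3 data="Ks" -> buffer=???Ksy???????????
Fragment 3: offset=6 data="JpS" -> buffer=???KsyJpS????????
Fragment 4: offset=9 data="fkxLR" -> buffer=???KsyJpSfkxLR???
Fragment 5: offset=0 data="qCf" -> buffer=qCfKsyJpSfkxLR???
Fragment 6: offset=14 data="AGL" -> buffer=qCfKsyJpSfkxLRAGL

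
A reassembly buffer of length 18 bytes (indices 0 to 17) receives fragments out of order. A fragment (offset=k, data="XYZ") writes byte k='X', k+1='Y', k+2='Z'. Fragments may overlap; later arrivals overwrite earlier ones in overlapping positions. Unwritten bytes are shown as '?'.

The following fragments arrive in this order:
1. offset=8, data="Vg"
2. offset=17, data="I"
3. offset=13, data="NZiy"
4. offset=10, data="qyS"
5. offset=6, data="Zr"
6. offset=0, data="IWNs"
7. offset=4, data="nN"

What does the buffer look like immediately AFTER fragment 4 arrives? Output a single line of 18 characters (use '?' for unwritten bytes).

Answer: ????????VgqySNZiyI

Derivation:
Fragment 1: offset=8 data="Vg" -> buffer=????????Vg????????
Fragment 2: offset=17 data="I" -> buffer=????????Vg???????I
Fragment 3: offset=13 data="NZiy" -> buffer=????????Vg???NZiyI
Fragment 4: offset=10 data="qyS" -> buffer=????????VgqySNZiyI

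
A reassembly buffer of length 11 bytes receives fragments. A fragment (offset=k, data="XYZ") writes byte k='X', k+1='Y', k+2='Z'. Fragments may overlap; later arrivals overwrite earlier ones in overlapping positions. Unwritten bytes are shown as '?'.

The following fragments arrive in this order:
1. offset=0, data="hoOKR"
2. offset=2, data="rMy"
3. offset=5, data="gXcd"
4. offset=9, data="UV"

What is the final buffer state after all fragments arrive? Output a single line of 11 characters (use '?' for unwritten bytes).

Fragment 1: offset=0 data="hoOKR" -> buffer=hoOKR??????
Fragment 2: offset=2 data="rMy" -> buffer=horMy??????
Fragment 3: offset=5 data="gXcd" -> buffer=horMygXcd??
Fragment 4: offset=9 data="UV" -> buffer=horMygXcdUV

Answer: horMygXcdUV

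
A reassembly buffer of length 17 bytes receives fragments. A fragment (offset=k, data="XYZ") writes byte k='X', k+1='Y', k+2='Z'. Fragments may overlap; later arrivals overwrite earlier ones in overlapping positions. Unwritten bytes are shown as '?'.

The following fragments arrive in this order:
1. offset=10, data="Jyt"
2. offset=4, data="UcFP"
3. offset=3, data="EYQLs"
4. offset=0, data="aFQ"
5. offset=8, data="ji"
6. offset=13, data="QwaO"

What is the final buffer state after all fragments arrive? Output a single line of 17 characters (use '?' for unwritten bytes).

Answer: aFQEYQLsjiJytQwaO

Derivation:
Fragment 1: offset=10 data="Jyt" -> buffer=??????????Jyt????
Fragment 2: offset=4 data="UcFP" -> buffer=????UcFP??Jyt????
Fragment 3: offset=3 data="EYQLs" -> buffer=???EYQLs??Jyt????
Fragment 4: offset=0 data="aFQ" -> buffer=aFQEYQLs??Jyt????
Fragment 5: offset=8 data="ji" -> buffer=aFQEYQLsjiJyt????
Fragment 6: offset=13 data="QwaO" -> buffer=aFQEYQLsjiJytQwaO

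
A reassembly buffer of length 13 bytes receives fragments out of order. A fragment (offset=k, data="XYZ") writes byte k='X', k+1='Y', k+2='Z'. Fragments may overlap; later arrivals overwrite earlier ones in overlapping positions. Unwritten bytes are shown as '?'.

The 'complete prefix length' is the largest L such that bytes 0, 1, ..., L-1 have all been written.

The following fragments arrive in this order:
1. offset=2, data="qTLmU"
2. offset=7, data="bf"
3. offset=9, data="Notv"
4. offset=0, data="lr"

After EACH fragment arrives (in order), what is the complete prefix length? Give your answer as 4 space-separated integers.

Answer: 0 0 0 13

Derivation:
Fragment 1: offset=2 data="qTLmU" -> buffer=??qTLmU?????? -> prefix_len=0
Fragment 2: offset=7 data="bf" -> buffer=??qTLmUbf???? -> prefix_len=0
Fragment 3: offset=9 data="Notv" -> buffer=??qTLmUbfNotv -> prefix_len=0
Fragment 4: offset=0 data="lr" -> buffer=lrqTLmUbfNotv -> prefix_len=13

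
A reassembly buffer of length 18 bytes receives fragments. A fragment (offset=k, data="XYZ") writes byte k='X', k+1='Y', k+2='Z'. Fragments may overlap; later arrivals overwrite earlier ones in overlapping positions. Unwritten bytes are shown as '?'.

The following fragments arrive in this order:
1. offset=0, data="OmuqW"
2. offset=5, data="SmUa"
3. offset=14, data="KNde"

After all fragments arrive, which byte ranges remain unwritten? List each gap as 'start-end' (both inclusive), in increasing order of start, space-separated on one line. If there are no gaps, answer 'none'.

Fragment 1: offset=0 len=5
Fragment 2: offset=5 len=4
Fragment 3: offset=14 len=4
Gaps: 9-13

Answer: 9-13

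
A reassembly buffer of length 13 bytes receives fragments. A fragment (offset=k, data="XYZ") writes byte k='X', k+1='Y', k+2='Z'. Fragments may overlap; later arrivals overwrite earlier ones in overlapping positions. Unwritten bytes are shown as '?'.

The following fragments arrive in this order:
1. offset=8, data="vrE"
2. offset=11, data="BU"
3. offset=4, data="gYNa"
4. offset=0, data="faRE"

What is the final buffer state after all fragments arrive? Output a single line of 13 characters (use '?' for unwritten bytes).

Fragment 1: offset=8 data="vrE" -> buffer=????????vrE??
Fragment 2: offset=11 data="BU" -> buffer=????????vrEBU
Fragment 3: offset=4 data="gYNa" -> buffer=????gYNavrEBU
Fragment 4: offset=0 data="faRE" -> buffer=faREgYNavrEBU

Answer: faREgYNavrEBU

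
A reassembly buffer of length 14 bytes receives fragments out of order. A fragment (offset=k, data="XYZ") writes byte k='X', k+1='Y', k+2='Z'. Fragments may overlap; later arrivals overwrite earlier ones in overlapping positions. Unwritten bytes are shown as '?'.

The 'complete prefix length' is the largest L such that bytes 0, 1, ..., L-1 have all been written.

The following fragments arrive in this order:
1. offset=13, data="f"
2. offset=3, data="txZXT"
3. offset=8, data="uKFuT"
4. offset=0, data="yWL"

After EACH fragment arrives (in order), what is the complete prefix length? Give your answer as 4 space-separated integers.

Answer: 0 0 0 14

Derivation:
Fragment 1: offset=13 data="f" -> buffer=?????????????f -> prefix_len=0
Fragment 2: offset=3 data="txZXT" -> buffer=???txZXT?????f -> prefix_len=0
Fragment 3: offset=8 data="uKFuT" -> buffer=???txZXTuKFuTf -> prefix_len=0
Fragment 4: offset=0 data="yWL" -> buffer=yWLtxZXTuKFuTf -> prefix_len=14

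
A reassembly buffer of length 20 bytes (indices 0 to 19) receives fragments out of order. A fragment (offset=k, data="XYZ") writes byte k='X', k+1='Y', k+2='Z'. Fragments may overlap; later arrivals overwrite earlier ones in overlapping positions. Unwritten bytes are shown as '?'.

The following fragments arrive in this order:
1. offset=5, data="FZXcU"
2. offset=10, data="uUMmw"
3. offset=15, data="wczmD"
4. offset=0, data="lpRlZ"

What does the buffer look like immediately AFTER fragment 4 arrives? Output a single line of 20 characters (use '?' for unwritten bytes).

Fragment 1: offset=5 data="FZXcU" -> buffer=?????FZXcU??????????
Fragment 2: offset=10 data="uUMmw" -> buffer=?????FZXcUuUMmw?????
Fragment 3: offset=15 data="wczmD" -> buffer=?????FZXcUuUMmwwczmD
Fragment 4: offset=0 data="lpRlZ" -> buffer=lpRlZFZXcUuUMmwwczmD

Answer: lpRlZFZXcUuUMmwwczmD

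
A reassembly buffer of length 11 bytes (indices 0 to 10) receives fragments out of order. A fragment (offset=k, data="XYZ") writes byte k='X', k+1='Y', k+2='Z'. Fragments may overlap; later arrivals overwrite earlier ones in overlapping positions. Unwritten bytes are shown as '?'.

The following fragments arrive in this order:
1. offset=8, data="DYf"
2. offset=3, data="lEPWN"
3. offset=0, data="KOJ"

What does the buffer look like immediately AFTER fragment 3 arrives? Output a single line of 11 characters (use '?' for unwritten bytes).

Fragment 1: offset=8 data="DYf" -> buffer=????????DYf
Fragment 2: offset=3 data="lEPWN" -> buffer=???lEPWNDYf
Fragment 3: offset=0 data="KOJ" -> buffer=KOJlEPWNDYf

Answer: KOJlEPWNDYf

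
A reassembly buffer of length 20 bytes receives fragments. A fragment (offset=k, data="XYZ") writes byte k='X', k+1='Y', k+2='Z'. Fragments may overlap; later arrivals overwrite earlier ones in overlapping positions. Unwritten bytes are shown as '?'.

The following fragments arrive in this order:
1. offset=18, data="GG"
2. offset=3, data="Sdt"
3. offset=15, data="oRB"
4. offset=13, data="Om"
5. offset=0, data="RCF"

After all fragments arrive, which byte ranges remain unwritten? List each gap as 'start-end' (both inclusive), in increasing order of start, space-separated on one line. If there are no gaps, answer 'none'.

Fragment 1: offset=18 len=2
Fragment 2: offset=3 len=3
Fragment 3: offset=15 len=3
Fragment 4: offset=13 len=2
Fragment 5: offset=0 len=3
Gaps: 6-12

Answer: 6-12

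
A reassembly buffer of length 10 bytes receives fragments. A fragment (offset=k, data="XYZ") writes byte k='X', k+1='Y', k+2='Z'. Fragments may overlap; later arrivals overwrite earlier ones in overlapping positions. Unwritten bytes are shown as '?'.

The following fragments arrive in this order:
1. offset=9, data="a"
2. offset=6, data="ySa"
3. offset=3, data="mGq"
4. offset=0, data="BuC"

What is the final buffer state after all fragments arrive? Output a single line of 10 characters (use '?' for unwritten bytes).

Answer: BuCmGqySaa

Derivation:
Fragment 1: offset=9 data="a" -> buffer=?????????a
Fragment 2: offset=6 data="ySa" -> buffer=??????ySaa
Fragment 3: offset=3 data="mGq" -> buffer=???mGqySaa
Fragment 4: offset=0 data="BuC" -> buffer=BuCmGqySaa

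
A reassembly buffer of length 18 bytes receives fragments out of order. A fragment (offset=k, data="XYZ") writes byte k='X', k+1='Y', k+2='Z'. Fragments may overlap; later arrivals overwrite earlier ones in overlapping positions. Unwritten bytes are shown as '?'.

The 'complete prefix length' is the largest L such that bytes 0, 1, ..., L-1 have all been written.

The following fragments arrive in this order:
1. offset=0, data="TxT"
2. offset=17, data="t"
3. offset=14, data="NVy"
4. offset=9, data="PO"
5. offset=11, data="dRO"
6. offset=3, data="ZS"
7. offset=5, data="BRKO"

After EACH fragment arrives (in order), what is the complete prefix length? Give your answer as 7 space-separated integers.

Answer: 3 3 3 3 3 5 18

Derivation:
Fragment 1: offset=0 data="TxT" -> buffer=TxT??????????????? -> prefix_len=3
Fragment 2: offset=17 data="t" -> buffer=TxT??????????????t -> prefix_len=3
Fragment 3: offset=14 data="NVy" -> buffer=TxT???????????NVyt -> prefix_len=3
Fragment 4: offset=9 data="PO" -> buffer=TxT??????PO???NVyt -> prefix_len=3
Fragment 5: offset=11 data="dRO" -> buffer=TxT??????POdRONVyt -> prefix_len=3
Fragment 6: offset=3 data="ZS" -> buffer=TxTZS????POdRONVyt -> prefix_len=5
Fragment 7: offset=5 data="BRKO" -> buffer=TxTZSBRKOPOdRONVyt -> prefix_len=18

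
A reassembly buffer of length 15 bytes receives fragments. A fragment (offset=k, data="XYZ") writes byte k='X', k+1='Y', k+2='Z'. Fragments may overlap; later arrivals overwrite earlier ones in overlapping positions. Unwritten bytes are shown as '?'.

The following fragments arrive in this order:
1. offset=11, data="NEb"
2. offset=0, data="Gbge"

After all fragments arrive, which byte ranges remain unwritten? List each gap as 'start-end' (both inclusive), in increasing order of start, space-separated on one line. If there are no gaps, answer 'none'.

Answer: 4-10 14-14

Derivation:
Fragment 1: offset=11 len=3
Fragment 2: offset=0 len=4
Gaps: 4-10 14-14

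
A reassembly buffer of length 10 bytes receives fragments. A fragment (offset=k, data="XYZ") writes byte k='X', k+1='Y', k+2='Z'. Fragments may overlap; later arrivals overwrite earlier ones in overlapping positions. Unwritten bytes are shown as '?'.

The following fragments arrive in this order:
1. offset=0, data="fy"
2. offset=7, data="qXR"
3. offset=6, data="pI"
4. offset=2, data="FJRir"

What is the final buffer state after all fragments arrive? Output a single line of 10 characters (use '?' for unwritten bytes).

Answer: fyFJRirIXR

Derivation:
Fragment 1: offset=0 data="fy" -> buffer=fy????????
Fragment 2: offset=7 data="qXR" -> buffer=fy?????qXR
Fragment 3: offset=6 data="pI" -> buffer=fy????pIXR
Fragment 4: offset=2 data="FJRir" -> buffer=fyFJRirIXR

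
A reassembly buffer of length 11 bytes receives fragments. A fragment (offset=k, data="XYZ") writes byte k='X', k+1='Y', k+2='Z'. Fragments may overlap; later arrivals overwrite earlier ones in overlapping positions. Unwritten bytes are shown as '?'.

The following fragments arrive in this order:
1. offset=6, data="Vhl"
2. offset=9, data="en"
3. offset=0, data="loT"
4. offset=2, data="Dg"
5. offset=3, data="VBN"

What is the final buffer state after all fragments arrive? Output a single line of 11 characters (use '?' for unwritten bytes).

Answer: loDVBNVhlen

Derivation:
Fragment 1: offset=6 data="Vhl" -> buffer=??????Vhl??
Fragment 2: offset=9 data="en" -> buffer=??????Vhlen
Fragment 3: offset=0 data="loT" -> buffer=loT???Vhlen
Fragment 4: offset=2 data="Dg" -> buffer=loDg??Vhlen
Fragment 5: offset=3 data="VBN" -> buffer=loDVBNVhlen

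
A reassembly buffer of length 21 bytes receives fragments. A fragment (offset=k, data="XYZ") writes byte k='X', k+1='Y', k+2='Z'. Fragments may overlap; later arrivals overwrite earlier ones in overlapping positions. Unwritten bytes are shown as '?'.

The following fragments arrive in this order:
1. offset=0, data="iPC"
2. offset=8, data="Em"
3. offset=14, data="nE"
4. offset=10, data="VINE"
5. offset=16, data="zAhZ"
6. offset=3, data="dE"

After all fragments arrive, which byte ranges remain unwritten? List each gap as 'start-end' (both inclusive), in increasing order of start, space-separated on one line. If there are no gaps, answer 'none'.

Answer: 5-7 20-20

Derivation:
Fragment 1: offset=0 len=3
Fragment 2: offset=8 len=2
Fragment 3: offset=14 len=2
Fragment 4: offset=10 len=4
Fragment 5: offset=16 len=4
Fragment 6: offset=3 len=2
Gaps: 5-7 20-20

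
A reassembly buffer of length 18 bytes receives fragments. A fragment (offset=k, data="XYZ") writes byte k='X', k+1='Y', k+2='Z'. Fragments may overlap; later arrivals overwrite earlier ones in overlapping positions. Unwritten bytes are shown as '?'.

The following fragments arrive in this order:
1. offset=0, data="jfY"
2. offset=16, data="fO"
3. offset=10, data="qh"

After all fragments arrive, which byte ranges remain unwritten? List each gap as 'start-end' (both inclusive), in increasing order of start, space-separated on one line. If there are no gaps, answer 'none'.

Fragment 1: offset=0 len=3
Fragment 2: offset=16 len=2
Fragment 3: offset=10 len=2
Gaps: 3-9 12-15

Answer: 3-9 12-15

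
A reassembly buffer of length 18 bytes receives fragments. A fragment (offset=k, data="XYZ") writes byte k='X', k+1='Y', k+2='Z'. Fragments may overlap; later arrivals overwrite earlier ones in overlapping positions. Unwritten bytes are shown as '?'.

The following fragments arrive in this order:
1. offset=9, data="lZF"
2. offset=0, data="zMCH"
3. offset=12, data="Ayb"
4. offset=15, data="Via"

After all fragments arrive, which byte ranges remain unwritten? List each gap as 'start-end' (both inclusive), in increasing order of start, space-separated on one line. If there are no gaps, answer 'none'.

Fragment 1: offset=9 len=3
Fragment 2: offset=0 len=4
Fragment 3: offset=12 len=3
Fragment 4: offset=15 len=3
Gaps: 4-8

Answer: 4-8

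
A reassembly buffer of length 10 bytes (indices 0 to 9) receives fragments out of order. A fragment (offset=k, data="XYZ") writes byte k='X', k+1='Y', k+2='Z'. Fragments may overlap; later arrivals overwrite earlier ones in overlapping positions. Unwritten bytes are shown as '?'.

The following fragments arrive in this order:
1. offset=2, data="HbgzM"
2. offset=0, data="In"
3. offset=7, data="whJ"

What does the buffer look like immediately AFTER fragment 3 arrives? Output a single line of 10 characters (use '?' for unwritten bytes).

Fragment 1: offset=2 data="HbgzM" -> buffer=??HbgzM???
Fragment 2: offset=0 data="In" -> buffer=InHbgzM???
Fragment 3: offset=7 data="whJ" -> buffer=InHbgzMwhJ

Answer: InHbgzMwhJ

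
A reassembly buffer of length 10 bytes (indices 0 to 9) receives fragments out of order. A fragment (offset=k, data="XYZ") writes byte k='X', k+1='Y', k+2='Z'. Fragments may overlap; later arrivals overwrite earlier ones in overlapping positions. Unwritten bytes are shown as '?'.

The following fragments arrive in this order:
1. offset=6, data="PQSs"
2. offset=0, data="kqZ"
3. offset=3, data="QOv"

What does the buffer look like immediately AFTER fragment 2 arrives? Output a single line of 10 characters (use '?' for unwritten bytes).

Fragment 1: offset=6 data="PQSs" -> buffer=??????PQSs
Fragment 2: offset=0 data="kqZ" -> buffer=kqZ???PQSs

Answer: kqZ???PQSs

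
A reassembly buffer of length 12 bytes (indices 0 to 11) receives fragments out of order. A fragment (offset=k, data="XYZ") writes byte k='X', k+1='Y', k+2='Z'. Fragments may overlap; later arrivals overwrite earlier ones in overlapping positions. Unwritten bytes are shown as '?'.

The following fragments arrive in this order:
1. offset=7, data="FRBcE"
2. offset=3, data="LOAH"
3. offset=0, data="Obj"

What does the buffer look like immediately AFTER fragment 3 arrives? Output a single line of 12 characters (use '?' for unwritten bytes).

Answer: ObjLOAHFRBcE

Derivation:
Fragment 1: offset=7 data="FRBcE" -> buffer=???????FRBcE
Fragment 2: offset=3 data="LOAH" -> buffer=???LOAHFRBcE
Fragment 3: offset=0 data="Obj" -> buffer=ObjLOAHFRBcE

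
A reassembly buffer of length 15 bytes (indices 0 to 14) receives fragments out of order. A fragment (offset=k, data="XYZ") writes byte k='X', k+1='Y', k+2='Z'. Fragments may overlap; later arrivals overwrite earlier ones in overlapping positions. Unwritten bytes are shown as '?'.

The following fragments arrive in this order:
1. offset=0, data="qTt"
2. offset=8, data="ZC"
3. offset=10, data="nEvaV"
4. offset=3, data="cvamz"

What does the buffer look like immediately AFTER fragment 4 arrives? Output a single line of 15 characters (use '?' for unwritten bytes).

Answer: qTtcvamzZCnEvaV

Derivation:
Fragment 1: offset=0 data="qTt" -> buffer=qTt????????????
Fragment 2: offset=8 data="ZC" -> buffer=qTt?????ZC?????
Fragment 3: offset=10 data="nEvaV" -> buffer=qTt?????ZCnEvaV
Fragment 4: offset=3 data="cvamz" -> buffer=qTtcvamzZCnEvaV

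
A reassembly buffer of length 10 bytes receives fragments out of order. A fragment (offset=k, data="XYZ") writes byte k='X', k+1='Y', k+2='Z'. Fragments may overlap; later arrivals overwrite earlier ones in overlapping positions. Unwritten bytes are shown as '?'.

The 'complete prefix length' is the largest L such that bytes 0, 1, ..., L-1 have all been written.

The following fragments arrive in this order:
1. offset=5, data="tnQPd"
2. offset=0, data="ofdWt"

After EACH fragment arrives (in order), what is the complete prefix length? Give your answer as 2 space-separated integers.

Fragment 1: offset=5 data="tnQPd" -> buffer=?????tnQPd -> prefix_len=0
Fragment 2: offset=0 data="ofdWt" -> buffer=ofdWttnQPd -> prefix_len=10

Answer: 0 10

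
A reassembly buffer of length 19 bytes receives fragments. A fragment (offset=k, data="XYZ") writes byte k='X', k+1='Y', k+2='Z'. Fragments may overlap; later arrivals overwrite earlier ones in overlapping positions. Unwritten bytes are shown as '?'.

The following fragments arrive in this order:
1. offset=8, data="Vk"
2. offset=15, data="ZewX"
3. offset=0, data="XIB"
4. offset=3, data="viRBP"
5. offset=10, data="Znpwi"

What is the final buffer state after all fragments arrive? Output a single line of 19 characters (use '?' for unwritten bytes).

Answer: XIBviRBPVkZnpwiZewX

Derivation:
Fragment 1: offset=8 data="Vk" -> buffer=????????Vk?????????
Fragment 2: offset=15 data="ZewX" -> buffer=????????Vk?????ZewX
Fragment 3: offset=0 data="XIB" -> buffer=XIB?????Vk?????ZewX
Fragment 4: offset=3 data="viRBP" -> buffer=XIBviRBPVk?????ZewX
Fragment 5: offset=10 data="Znpwi" -> buffer=XIBviRBPVkZnpwiZewX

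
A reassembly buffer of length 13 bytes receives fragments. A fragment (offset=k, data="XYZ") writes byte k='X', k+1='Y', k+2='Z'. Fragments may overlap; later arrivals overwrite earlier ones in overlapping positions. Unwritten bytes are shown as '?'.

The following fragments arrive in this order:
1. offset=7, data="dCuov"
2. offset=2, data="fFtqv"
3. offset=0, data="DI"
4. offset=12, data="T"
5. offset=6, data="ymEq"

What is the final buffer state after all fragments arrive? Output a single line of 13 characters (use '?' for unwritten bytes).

Answer: DIfFtqymEqovT

Derivation:
Fragment 1: offset=7 data="dCuov" -> buffer=???????dCuov?
Fragment 2: offset=2 data="fFtqv" -> buffer=??fFtqvdCuov?
Fragment 3: offset=0 data="DI" -> buffer=DIfFtqvdCuov?
Fragment 4: offset=12 data="T" -> buffer=DIfFtqvdCuovT
Fragment 5: offset=6 data="ymEq" -> buffer=DIfFtqymEqovT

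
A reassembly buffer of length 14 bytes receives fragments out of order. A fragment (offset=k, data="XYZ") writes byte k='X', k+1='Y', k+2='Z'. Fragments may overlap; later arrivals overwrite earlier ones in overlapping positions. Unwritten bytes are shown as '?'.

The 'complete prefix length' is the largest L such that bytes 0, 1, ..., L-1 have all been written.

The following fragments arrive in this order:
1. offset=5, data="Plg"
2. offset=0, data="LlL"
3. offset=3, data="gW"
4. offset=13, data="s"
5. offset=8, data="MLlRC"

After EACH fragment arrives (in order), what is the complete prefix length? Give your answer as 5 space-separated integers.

Answer: 0 3 8 8 14

Derivation:
Fragment 1: offset=5 data="Plg" -> buffer=?????Plg?????? -> prefix_len=0
Fragment 2: offset=0 data="LlL" -> buffer=LlL??Plg?????? -> prefix_len=3
Fragment 3: offset=3 data="gW" -> buffer=LlLgWPlg?????? -> prefix_len=8
Fragment 4: offset=13 data="s" -> buffer=LlLgWPlg?????s -> prefix_len=8
Fragment 5: offset=8 data="MLlRC" -> buffer=LlLgWPlgMLlRCs -> prefix_len=14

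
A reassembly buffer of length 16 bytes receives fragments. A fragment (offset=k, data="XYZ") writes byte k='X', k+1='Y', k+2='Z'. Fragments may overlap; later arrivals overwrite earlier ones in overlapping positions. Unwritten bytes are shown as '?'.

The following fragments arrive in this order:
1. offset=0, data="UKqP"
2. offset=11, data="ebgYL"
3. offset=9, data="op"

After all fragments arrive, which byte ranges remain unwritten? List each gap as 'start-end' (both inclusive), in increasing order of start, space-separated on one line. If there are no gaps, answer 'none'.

Answer: 4-8

Derivation:
Fragment 1: offset=0 len=4
Fragment 2: offset=11 len=5
Fragment 3: offset=9 len=2
Gaps: 4-8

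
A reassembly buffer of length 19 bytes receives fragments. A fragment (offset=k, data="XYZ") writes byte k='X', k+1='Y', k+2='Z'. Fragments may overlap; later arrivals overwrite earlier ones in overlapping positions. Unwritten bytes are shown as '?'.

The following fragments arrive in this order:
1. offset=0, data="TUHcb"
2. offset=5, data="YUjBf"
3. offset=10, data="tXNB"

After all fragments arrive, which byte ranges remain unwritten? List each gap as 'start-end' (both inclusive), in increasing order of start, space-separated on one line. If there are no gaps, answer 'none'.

Fragment 1: offset=0 len=5
Fragment 2: offset=5 len=5
Fragment 3: offset=10 len=4
Gaps: 14-18

Answer: 14-18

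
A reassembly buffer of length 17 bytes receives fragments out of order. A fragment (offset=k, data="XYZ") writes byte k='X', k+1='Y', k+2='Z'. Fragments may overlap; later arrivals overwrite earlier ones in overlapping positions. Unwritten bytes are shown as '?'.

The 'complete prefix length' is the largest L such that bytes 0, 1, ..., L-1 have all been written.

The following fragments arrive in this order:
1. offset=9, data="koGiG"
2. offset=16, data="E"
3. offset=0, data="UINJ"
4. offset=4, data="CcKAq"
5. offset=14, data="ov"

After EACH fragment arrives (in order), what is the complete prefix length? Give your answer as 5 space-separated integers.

Answer: 0 0 4 14 17

Derivation:
Fragment 1: offset=9 data="koGiG" -> buffer=?????????koGiG??? -> prefix_len=0
Fragment 2: offset=16 data="E" -> buffer=?????????koGiG??E -> prefix_len=0
Fragment 3: offset=0 data="UINJ" -> buffer=UINJ?????koGiG??E -> prefix_len=4
Fragment 4: offset=4 data="CcKAq" -> buffer=UINJCcKAqkoGiG??E -> prefix_len=14
Fragment 5: offset=14 data="ov" -> buffer=UINJCcKAqkoGiGovE -> prefix_len=17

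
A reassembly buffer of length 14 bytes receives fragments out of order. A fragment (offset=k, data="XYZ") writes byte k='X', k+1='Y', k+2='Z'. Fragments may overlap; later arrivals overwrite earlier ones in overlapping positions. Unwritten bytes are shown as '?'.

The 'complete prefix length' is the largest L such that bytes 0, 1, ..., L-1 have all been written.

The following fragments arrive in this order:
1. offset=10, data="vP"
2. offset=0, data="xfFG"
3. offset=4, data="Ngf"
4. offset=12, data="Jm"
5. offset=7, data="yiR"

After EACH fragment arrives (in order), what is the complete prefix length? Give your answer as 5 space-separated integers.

Fragment 1: offset=10 data="vP" -> buffer=??????????vP?? -> prefix_len=0
Fragment 2: offset=0 data="xfFG" -> buffer=xfFG??????vP?? -> prefix_len=4
Fragment 3: offset=4 data="Ngf" -> buffer=xfFGNgf???vP?? -> prefix_len=7
Fragment 4: offset=12 data="Jm" -> buffer=xfFGNgf???vPJm -> prefix_len=7
Fragment 5: offset=7 data="yiR" -> buffer=xfFGNgfyiRvPJm -> prefix_len=14

Answer: 0 4 7 7 14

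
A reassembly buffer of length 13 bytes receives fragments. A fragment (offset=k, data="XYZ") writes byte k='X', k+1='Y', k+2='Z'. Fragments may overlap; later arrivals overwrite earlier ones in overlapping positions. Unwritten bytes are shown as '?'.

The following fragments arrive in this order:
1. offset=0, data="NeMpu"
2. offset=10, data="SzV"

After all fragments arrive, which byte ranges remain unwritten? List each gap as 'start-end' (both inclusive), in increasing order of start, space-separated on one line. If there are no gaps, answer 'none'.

Fragment 1: offset=0 len=5
Fragment 2: offset=10 len=3
Gaps: 5-9

Answer: 5-9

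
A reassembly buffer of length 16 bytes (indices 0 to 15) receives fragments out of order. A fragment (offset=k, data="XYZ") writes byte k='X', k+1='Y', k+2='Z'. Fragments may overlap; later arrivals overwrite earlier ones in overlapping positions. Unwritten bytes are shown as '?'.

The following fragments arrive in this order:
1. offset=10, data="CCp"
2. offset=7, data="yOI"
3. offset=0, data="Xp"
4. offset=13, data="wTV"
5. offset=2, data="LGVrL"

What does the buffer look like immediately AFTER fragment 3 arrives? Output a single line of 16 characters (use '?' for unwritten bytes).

Answer: Xp?????yOICCp???

Derivation:
Fragment 1: offset=10 data="CCp" -> buffer=??????????CCp???
Fragment 2: offset=7 data="yOI" -> buffer=???????yOICCp???
Fragment 3: offset=0 data="Xp" -> buffer=Xp?????yOICCp???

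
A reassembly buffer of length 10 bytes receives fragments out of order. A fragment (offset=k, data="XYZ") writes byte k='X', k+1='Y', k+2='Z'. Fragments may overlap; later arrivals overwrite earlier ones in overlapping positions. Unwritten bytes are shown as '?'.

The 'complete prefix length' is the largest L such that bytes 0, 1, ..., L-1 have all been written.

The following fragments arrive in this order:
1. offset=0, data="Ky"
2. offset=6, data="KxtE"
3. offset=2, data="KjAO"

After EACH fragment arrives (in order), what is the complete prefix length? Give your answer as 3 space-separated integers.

Fragment 1: offset=0 data="Ky" -> buffer=Ky???????? -> prefix_len=2
Fragment 2: offset=6 data="KxtE" -> buffer=Ky????KxtE -> prefix_len=2
Fragment 3: offset=2 data="KjAO" -> buffer=KyKjAOKxtE -> prefix_len=10

Answer: 2 2 10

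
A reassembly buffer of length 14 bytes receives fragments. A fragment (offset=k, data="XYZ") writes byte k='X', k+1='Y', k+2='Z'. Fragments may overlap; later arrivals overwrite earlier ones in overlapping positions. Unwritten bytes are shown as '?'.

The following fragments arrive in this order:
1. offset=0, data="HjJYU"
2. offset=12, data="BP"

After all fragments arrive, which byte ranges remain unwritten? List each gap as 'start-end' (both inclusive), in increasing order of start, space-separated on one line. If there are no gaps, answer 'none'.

Answer: 5-11

Derivation:
Fragment 1: offset=0 len=5
Fragment 2: offset=12 len=2
Gaps: 5-11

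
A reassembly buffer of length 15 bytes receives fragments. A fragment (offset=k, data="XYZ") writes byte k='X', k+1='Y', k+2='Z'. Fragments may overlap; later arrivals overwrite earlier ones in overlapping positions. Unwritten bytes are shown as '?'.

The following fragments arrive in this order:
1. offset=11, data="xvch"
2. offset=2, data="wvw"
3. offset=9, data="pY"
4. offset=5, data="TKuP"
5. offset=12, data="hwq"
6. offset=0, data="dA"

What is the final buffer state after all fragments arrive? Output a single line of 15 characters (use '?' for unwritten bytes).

Fragment 1: offset=11 data="xvch" -> buffer=???????????xvch
Fragment 2: offset=2 data="wvw" -> buffer=??wvw??????xvch
Fragment 3: offset=9 data="pY" -> buffer=??wvw????pYxvch
Fragment 4: offset=5 data="TKuP" -> buffer=??wvwTKuPpYxvch
Fragment 5: offset=12 data="hwq" -> buffer=??wvwTKuPpYxhwq
Fragment 6: offset=0 data="dA" -> buffer=dAwvwTKuPpYxhwq

Answer: dAwvwTKuPpYxhwq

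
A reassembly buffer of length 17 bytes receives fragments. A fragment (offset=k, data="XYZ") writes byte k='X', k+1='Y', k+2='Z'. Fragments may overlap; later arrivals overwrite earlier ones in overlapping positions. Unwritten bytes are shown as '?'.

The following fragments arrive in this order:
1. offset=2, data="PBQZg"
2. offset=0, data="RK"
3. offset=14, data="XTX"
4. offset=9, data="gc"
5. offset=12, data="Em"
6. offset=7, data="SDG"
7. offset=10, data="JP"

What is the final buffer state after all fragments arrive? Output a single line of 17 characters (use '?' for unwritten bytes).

Fragment 1: offset=2 data="PBQZg" -> buffer=??PBQZg??????????
Fragment 2: offset=0 data="RK" -> buffer=RKPBQZg??????????
Fragment 3: offset=14 data="XTX" -> buffer=RKPBQZg???????XTX
Fragment 4: offset=9 data="gc" -> buffer=RKPBQZg??gc???XTX
Fragment 5: offset=12 data="Em" -> buffer=RKPBQZg??gc?EmXTX
Fragment 6: offset=7 data="SDG" -> buffer=RKPBQZgSDGc?EmXTX
Fragment 7: offset=10 data="JP" -> buffer=RKPBQZgSDGJPEmXTX

Answer: RKPBQZgSDGJPEmXTX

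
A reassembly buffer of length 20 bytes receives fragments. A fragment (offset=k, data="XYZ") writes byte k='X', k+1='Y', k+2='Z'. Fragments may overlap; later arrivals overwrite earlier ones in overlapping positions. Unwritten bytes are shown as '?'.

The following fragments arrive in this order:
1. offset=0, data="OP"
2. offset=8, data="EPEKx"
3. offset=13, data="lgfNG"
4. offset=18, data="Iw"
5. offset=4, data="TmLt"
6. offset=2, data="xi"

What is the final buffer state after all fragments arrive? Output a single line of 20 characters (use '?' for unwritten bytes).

Answer: OPxiTmLtEPEKxlgfNGIw

Derivation:
Fragment 1: offset=0 data="OP" -> buffer=OP??????????????????
Fragment 2: offset=8 data="EPEKx" -> buffer=OP??????EPEKx???????
Fragment 3: offset=13 data="lgfNG" -> buffer=OP??????EPEKxlgfNG??
Fragment 4: offset=18 data="Iw" -> buffer=OP??????EPEKxlgfNGIw
Fragment 5: offset=4 data="TmLt" -> buffer=OP??TmLtEPEKxlgfNGIw
Fragment 6: offset=2 data="xi" -> buffer=OPxiTmLtEPEKxlgfNGIw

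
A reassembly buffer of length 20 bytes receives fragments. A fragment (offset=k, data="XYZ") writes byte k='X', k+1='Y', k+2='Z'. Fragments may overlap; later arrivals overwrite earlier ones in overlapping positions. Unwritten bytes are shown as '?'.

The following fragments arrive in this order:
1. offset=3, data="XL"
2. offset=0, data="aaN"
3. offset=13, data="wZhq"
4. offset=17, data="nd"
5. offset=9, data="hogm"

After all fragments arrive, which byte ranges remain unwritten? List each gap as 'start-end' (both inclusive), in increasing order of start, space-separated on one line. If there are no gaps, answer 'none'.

Fragment 1: offset=3 len=2
Fragment 2: offset=0 len=3
Fragment 3: offset=13 len=4
Fragment 4: offset=17 len=2
Fragment 5: offset=9 len=4
Gaps: 5-8 19-19

Answer: 5-8 19-19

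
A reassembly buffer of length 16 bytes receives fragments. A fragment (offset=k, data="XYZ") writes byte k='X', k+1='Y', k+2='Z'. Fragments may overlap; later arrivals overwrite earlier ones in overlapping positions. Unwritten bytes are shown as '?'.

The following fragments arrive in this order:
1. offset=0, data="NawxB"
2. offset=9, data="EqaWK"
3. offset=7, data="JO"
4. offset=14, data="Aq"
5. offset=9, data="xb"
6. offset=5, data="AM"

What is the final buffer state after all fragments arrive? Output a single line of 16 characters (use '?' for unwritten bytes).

Answer: NawxBAMJOxbaWKAq

Derivation:
Fragment 1: offset=0 data="NawxB" -> buffer=NawxB???????????
Fragment 2: offset=9 data="EqaWK" -> buffer=NawxB????EqaWK??
Fragment 3: offset=7 data="JO" -> buffer=NawxB??JOEqaWK??
Fragment 4: offset=14 data="Aq" -> buffer=NawxB??JOEqaWKAq
Fragment 5: offset=9 data="xb" -> buffer=NawxB??JOxbaWKAq
Fragment 6: offset=5 data="AM" -> buffer=NawxBAMJOxbaWKAq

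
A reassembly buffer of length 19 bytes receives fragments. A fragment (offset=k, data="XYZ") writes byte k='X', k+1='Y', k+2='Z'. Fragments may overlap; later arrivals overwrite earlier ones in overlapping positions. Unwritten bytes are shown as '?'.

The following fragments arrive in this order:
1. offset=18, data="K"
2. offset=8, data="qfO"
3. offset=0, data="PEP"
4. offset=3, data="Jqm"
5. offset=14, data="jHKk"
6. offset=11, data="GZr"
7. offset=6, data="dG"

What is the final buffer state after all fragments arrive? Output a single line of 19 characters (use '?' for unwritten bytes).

Answer: PEPJqmdGqfOGZrjHKkK

Derivation:
Fragment 1: offset=18 data="K" -> buffer=??????????????????K
Fragment 2: offset=8 data="qfO" -> buffer=????????qfO???????K
Fragment 3: offset=0 data="PEP" -> buffer=PEP?????qfO???????K
Fragment 4: offset=3 data="Jqm" -> buffer=PEPJqm??qfO???????K
Fragment 5: offset=14 data="jHKk" -> buffer=PEPJqm??qfO???jHKkK
Fragment 6: offset=11 data="GZr" -> buffer=PEPJqm??qfOGZrjHKkK
Fragment 7: offset=6 data="dG" -> buffer=PEPJqmdGqfOGZrjHKkK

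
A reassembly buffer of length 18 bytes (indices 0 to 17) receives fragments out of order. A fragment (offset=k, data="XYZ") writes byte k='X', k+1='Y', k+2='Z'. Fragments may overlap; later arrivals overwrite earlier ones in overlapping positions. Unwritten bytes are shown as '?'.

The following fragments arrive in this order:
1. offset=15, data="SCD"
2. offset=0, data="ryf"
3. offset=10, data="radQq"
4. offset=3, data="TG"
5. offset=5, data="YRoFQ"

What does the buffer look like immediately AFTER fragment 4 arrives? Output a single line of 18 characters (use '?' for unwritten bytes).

Fragment 1: offset=15 data="SCD" -> buffer=???????????????SCD
Fragment 2: offset=0 data="ryf" -> buffer=ryf????????????SCD
Fragment 3: offset=10 data="radQq" -> buffer=ryf???????radQqSCD
Fragment 4: offset=3 data="TG" -> buffer=ryfTG?????radQqSCD

Answer: ryfTG?????radQqSCD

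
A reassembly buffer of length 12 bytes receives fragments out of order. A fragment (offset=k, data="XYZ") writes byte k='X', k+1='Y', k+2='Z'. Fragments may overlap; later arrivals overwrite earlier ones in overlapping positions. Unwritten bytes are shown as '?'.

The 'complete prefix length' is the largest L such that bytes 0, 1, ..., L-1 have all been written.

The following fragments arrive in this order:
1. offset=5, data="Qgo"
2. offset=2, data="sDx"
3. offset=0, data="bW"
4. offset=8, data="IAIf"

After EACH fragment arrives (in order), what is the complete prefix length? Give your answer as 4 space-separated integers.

Fragment 1: offset=5 data="Qgo" -> buffer=?????Qgo???? -> prefix_len=0
Fragment 2: offset=2 data="sDx" -> buffer=??sDxQgo???? -> prefix_len=0
Fragment 3: offset=0 data="bW" -> buffer=bWsDxQgo???? -> prefix_len=8
Fragment 4: offset=8 data="IAIf" -> buffer=bWsDxQgoIAIf -> prefix_len=12

Answer: 0 0 8 12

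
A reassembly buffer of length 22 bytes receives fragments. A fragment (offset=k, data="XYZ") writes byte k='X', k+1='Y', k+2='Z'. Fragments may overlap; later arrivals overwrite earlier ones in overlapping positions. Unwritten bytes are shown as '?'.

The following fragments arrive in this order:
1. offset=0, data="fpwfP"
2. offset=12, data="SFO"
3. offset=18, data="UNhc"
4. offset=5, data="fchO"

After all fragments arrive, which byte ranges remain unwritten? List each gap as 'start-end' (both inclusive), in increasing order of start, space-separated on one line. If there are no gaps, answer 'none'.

Answer: 9-11 15-17

Derivation:
Fragment 1: offset=0 len=5
Fragment 2: offset=12 len=3
Fragment 3: offset=18 len=4
Fragment 4: offset=5 len=4
Gaps: 9-11 15-17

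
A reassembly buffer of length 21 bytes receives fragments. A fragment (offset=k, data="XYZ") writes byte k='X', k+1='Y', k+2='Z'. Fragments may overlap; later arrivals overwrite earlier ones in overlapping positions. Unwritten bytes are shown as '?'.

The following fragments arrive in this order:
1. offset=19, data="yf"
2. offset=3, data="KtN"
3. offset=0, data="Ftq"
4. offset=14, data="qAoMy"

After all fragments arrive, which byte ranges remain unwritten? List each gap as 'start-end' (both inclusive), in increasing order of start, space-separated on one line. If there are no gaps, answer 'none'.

Fragment 1: offset=19 len=2
Fragment 2: offset=3 len=3
Fragment 3: offset=0 len=3
Fragment 4: offset=14 len=5
Gaps: 6-13

Answer: 6-13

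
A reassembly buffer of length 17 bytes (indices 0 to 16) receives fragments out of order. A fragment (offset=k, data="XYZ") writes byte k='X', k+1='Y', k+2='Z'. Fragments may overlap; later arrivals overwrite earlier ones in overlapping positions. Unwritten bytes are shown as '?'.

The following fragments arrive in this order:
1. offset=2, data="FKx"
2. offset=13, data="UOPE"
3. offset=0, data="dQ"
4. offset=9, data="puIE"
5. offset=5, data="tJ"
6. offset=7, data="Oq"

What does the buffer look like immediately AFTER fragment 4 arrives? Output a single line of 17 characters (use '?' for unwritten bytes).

Answer: dQFKx????puIEUOPE

Derivation:
Fragment 1: offset=2 data="FKx" -> buffer=??FKx????????????
Fragment 2: offset=13 data="UOPE" -> buffer=??FKx????????UOPE
Fragment 3: offset=0 data="dQ" -> buffer=dQFKx????????UOPE
Fragment 4: offset=9 data="puIE" -> buffer=dQFKx????puIEUOPE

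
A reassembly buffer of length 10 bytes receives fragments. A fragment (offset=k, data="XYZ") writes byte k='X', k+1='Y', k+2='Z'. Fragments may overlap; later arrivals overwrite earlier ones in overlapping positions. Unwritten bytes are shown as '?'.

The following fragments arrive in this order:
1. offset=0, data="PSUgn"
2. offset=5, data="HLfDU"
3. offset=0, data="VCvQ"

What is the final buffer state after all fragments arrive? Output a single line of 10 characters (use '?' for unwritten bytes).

Fragment 1: offset=0 data="PSUgn" -> buffer=PSUgn?????
Fragment 2: offset=5 data="HLfDU" -> buffer=PSUgnHLfDU
Fragment 3: offset=0 data="VCvQ" -> buffer=VCvQnHLfDU

Answer: VCvQnHLfDU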